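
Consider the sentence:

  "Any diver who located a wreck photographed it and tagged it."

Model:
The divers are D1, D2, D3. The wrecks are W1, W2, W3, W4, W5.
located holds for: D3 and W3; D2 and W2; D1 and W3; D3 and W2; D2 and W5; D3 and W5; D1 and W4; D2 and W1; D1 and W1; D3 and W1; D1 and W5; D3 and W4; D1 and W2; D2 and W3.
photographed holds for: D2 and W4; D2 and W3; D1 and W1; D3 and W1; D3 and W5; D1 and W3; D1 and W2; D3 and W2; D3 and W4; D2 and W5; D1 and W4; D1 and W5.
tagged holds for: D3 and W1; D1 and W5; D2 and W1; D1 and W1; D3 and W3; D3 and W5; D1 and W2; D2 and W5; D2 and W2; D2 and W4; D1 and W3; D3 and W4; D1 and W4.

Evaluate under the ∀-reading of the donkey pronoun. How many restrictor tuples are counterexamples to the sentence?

5

"it" takes "a wreck" as antecedent — a donkey pronoun bound across the clause boundary.
Strong reading: for every (d,w) with located(d,w), photographed(d,w) ∧ tagged(d,w).
Restrictor pairs: (D1,W1) ✓  (D1,W2) ✓  (D1,W3) ✓  (D1,W4) ✓  (D1,W5) ✓  (D2,W1) ✗  (D2,W2) ✗  (D2,W3) ✗  (D2,W5) ✓  (D3,W1) ✓  (D3,W2) ✗  (D3,W3) ✗  (D3,W4) ✓  (D3,W5) ✓
Counterexamples (restrictor pairs failing the scope): 5.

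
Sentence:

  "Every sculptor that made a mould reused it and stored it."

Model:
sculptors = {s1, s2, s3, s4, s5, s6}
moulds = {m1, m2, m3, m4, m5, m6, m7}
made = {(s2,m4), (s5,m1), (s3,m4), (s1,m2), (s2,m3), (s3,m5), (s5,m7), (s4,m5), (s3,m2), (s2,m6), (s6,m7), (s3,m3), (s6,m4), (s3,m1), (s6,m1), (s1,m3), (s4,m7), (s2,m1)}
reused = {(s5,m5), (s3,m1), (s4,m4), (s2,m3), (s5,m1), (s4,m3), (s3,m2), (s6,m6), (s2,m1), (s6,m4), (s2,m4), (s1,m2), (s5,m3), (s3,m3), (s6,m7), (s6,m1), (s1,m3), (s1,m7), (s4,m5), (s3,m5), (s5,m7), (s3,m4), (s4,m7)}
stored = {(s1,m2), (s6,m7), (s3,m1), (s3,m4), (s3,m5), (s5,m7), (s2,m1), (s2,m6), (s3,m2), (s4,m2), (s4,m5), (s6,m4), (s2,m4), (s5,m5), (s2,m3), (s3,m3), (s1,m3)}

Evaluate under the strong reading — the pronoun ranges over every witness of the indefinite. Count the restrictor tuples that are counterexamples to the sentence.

"it" takes "a mould" as antecedent — a donkey pronoun bound across the clause boundary.
Strong reading: for every (s,m) with made(s,m), reused(s,m) ∧ stored(s,m).
Restrictor pairs: (s1,m2) ✓  (s1,m3) ✓  (s2,m1) ✓  (s2,m3) ✓  (s2,m4) ✓  (s2,m6) ✗  (s3,m1) ✓  (s3,m2) ✓  (s3,m3) ✓  (s3,m4) ✓  (s3,m5) ✓  (s4,m5) ✓  (s4,m7) ✗  (s5,m1) ✗  (s5,m7) ✓  (s6,m1) ✗  (s6,m4) ✓  (s6,m7) ✓
Counterexamples (restrictor pairs failing the scope): 4.

4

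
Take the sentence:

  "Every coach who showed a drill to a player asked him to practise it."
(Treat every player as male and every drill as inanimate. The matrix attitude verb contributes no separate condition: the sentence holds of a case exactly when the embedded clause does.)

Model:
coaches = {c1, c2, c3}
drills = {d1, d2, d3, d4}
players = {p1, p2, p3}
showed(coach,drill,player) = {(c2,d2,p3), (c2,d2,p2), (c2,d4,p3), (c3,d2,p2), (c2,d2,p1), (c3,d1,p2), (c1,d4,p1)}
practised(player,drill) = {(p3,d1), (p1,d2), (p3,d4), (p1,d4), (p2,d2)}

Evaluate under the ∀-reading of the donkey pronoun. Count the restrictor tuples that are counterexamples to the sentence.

2

"him" takes "a player" as antecedent and "it" takes "a drill"; both are donkey pronouns co-varying with the restrictor.
Strong reading: for every (c,d,p) with showed(c,d,p), practised(p,d).
Restrictor triples: (c1,d4,p1)→practised(p1,d4) ✓  (c2,d2,p1)→practised(p1,d2) ✓  (c2,d2,p2)→practised(p2,d2) ✓  (c2,d2,p3)→practised(p3,d2) ✗  (c2,d4,p3)→practised(p3,d4) ✓  (c3,d1,p2)→practised(p2,d1) ✗  (c3,d2,p2)→practised(p2,d2) ✓
Counterexamples (restrictor triples failing the scope): 2.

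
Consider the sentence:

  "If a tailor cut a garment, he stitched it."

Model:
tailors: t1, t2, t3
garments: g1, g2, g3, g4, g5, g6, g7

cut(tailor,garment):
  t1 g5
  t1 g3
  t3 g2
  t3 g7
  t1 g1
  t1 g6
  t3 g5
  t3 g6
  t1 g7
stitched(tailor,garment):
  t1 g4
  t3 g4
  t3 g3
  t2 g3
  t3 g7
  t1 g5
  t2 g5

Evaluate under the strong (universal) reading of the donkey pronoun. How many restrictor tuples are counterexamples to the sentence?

"it" takes "a garment" as antecedent — a donkey pronoun bound across the clause boundary.
Strong reading: for every (t,g) with cut(t,g), stitched(t,g).
Restrictor pairs: (t1,g1) ✗  (t1,g3) ✗  (t1,g5) ✓  (t1,g6) ✗  (t1,g7) ✗  (t3,g2) ✗  (t3,g5) ✗  (t3,g6) ✗  (t3,g7) ✓
Counterexamples (restrictor pairs failing the scope): 7.

7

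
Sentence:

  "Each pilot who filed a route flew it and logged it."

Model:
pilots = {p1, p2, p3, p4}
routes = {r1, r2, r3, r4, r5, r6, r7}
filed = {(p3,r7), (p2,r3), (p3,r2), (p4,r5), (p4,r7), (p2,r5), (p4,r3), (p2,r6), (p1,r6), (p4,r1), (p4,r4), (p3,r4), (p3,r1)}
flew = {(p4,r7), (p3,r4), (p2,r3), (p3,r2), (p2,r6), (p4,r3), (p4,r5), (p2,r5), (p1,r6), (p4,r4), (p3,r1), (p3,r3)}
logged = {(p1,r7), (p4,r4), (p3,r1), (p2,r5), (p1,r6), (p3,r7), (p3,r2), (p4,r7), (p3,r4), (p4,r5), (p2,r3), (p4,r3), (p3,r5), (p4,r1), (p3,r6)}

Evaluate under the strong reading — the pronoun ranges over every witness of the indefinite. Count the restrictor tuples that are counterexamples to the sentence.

3

"it" takes "a route" as antecedent — a donkey pronoun bound across the clause boundary.
Strong reading: for every (p,r) with filed(p,r), flew(p,r) ∧ logged(p,r).
Restrictor pairs: (p1,r6) ✓  (p2,r3) ✓  (p2,r5) ✓  (p2,r6) ✗  (p3,r1) ✓  (p3,r2) ✓  (p3,r4) ✓  (p3,r7) ✗  (p4,r1) ✗  (p4,r3) ✓  (p4,r4) ✓  (p4,r5) ✓  (p4,r7) ✓
Counterexamples (restrictor pairs failing the scope): 3.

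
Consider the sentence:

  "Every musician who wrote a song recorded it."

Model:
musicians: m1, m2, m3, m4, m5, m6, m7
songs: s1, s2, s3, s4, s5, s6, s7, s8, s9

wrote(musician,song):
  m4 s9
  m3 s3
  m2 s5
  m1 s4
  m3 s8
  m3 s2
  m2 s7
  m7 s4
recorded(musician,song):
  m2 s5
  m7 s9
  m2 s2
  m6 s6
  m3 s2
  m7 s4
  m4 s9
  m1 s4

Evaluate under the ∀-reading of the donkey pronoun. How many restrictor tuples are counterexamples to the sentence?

3

"it" takes "a song" as antecedent — a donkey pronoun bound across the clause boundary.
Strong reading: for every (m,s) with wrote(m,s), recorded(m,s).
Restrictor pairs: (m1,s4) ✓  (m2,s5) ✓  (m2,s7) ✗  (m3,s2) ✓  (m3,s3) ✗  (m3,s8) ✗  (m4,s9) ✓  (m7,s4) ✓
Counterexamples (restrictor pairs failing the scope): 3.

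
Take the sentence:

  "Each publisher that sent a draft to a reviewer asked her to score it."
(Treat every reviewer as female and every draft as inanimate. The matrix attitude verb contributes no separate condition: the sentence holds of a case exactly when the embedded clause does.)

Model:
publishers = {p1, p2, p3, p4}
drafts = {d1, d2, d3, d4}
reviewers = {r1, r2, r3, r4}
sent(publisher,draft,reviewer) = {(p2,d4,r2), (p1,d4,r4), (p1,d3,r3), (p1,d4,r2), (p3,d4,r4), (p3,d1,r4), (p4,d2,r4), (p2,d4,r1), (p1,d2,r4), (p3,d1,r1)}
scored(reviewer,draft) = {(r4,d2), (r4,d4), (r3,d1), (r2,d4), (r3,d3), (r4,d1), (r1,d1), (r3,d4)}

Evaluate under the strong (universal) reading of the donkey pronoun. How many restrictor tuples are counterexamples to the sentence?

1

"her" takes "a reviewer" as antecedent and "it" takes "a draft"; both are donkey pronouns co-varying with the restrictor.
Strong reading: for every (p,d,r) with sent(p,d,r), scored(r,d).
Restrictor triples: (p1,d2,r4)→scored(r4,d2) ✓  (p1,d3,r3)→scored(r3,d3) ✓  (p1,d4,r2)→scored(r2,d4) ✓  (p1,d4,r4)→scored(r4,d4) ✓  (p2,d4,r1)→scored(r1,d4) ✗  (p2,d4,r2)→scored(r2,d4) ✓  (p3,d1,r1)→scored(r1,d1) ✓  (p3,d1,r4)→scored(r4,d1) ✓  (p3,d4,r4)→scored(r4,d4) ✓  (p4,d2,r4)→scored(r4,d2) ✓
Counterexamples (restrictor triples failing the scope): 1.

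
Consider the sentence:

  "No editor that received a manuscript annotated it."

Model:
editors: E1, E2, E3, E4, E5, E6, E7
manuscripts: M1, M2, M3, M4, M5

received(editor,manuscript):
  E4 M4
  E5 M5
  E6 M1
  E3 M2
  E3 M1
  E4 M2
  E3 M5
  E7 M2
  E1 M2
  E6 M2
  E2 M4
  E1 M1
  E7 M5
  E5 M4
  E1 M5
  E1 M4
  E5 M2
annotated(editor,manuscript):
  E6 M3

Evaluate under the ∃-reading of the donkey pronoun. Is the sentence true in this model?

True

"it" takes "a manuscript" as antecedent — a donkey pronoun bound across the clause boundary.
Truth condition: for no (e,m) with received(e,m) does annotated(e,m) hold.
Restrictor pairs — does the scope hold? (E1,M1):fails  (E1,M2):fails  (E1,M4):fails  (E1,M5):fails  (E2,M4):fails  (E3,M1):fails  (E3,M2):fails  (E3,M5):fails  (E4,M2):fails  (E4,M4):fails  (E5,M2):fails  (E5,M4):fails  (E5,M5):fails  (E6,M1):fails  (E6,M2):fails  (E7,M2):fails  (E7,M5):fails
Scope holds for no restrictor pair, so the sentence is true.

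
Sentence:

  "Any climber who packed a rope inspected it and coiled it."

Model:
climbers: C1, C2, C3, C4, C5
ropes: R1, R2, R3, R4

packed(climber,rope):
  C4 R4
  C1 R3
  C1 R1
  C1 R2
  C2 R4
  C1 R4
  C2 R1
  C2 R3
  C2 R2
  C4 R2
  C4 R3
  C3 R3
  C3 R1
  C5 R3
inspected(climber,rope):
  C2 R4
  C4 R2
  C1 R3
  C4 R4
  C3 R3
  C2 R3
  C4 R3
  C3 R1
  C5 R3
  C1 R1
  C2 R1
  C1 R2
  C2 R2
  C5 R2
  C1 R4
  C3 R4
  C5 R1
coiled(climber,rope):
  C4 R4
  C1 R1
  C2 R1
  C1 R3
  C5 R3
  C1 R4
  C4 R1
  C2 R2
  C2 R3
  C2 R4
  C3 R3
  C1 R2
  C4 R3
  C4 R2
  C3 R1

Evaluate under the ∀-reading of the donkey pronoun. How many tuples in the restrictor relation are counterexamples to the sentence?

0

"it" takes "a rope" as antecedent — a donkey pronoun bound across the clause boundary.
Strong reading: for every (c,r) with packed(c,r), inspected(c,r) ∧ coiled(c,r).
Restrictor pairs: (C1,R1) ✓  (C1,R2) ✓  (C1,R3) ✓  (C1,R4) ✓  (C2,R1) ✓  (C2,R2) ✓  (C2,R3) ✓  (C2,R4) ✓  (C3,R1) ✓  (C3,R3) ✓  (C4,R2) ✓  (C4,R3) ✓  (C4,R4) ✓  (C5,R3) ✓
Counterexamples (restrictor pairs failing the scope): 0.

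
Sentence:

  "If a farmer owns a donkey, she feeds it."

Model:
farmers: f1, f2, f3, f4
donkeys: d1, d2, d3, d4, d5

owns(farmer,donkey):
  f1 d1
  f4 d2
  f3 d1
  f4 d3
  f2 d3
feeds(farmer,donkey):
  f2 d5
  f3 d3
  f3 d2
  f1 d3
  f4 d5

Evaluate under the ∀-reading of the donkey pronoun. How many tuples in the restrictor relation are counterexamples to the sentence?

"it" takes "a donkey" as antecedent — a donkey pronoun bound across the clause boundary.
Strong reading: for every (f,d) with owns(f,d), feeds(f,d).
Restrictor pairs: (f1,d1) ✗  (f2,d3) ✗  (f3,d1) ✗  (f4,d2) ✗  (f4,d3) ✗
Counterexamples (restrictor pairs failing the scope): 5.

5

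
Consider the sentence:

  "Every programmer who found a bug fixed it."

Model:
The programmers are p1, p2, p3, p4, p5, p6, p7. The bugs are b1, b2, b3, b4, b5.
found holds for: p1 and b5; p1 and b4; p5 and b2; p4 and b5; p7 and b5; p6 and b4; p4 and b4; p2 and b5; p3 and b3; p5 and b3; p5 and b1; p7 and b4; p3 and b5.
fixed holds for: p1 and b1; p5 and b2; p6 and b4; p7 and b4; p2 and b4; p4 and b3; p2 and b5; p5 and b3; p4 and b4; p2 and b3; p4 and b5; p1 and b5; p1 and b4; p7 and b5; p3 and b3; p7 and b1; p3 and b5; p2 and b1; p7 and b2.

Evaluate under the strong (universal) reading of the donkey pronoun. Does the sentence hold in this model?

False

"it" takes "a bug" as antecedent — a donkey pronoun bound across the clause boundary.
Strong reading: for every (p,b) with found(p,b), fixed(p,b).
Restrictor pairs: (p1,b4) ✓  (p1,b5) ✓  (p2,b5) ✓  (p3,b3) ✓  (p3,b5) ✓  (p4,b4) ✓  (p4,b5) ✓  (p5,b1) ✗  (p5,b2) ✓  (p5,b3) ✓  (p6,b4) ✓  (p7,b4) ✓  (p7,b5) ✓
Counterexample: (p5,b1) is in found but fails the scope.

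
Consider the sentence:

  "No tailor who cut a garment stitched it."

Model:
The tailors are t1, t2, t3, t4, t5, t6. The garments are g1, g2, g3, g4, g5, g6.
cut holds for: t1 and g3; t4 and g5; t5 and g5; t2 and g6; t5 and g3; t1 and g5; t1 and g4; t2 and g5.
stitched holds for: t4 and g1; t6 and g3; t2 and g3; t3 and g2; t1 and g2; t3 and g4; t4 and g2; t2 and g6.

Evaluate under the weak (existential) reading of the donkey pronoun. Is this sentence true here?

False

"it" takes "a garment" as antecedent — a donkey pronoun bound across the clause boundary.
Truth condition: for no (t,g) with cut(t,g) does stitched(t,g) hold.
Restrictor pairs — does the scope hold? (t1,g3):fails  (t1,g4):fails  (t1,g5):fails  (t2,g5):fails  (t2,g6):holds  (t4,g5):fails  (t5,g3):fails  (t5,g5):fails
Scope holds for 1 pair(s), so the sentence is false.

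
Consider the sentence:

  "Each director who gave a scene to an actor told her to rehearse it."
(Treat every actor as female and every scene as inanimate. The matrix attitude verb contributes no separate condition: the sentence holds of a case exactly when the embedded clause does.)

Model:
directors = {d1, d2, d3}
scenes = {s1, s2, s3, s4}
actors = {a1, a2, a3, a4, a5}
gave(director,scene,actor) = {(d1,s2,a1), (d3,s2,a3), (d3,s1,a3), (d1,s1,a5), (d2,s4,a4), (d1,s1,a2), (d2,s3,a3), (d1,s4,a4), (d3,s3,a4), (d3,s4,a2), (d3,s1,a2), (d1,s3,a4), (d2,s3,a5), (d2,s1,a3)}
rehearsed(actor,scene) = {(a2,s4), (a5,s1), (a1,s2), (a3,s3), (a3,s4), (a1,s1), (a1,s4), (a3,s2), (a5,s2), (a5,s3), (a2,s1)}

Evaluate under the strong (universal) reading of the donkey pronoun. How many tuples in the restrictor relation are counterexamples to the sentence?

"her" takes "an actor" as antecedent and "it" takes "a scene"; both are donkey pronouns co-varying with the restrictor.
Strong reading: for every (d,s,a) with gave(d,s,a), rehearsed(a,s).
Restrictor triples: (d1,s1,a2)→rehearsed(a2,s1) ✓  (d1,s1,a5)→rehearsed(a5,s1) ✓  (d1,s2,a1)→rehearsed(a1,s2) ✓  (d1,s3,a4)→rehearsed(a4,s3) ✗  (d1,s4,a4)→rehearsed(a4,s4) ✗  (d2,s1,a3)→rehearsed(a3,s1) ✗  (d2,s3,a3)→rehearsed(a3,s3) ✓  (d2,s3,a5)→rehearsed(a5,s3) ✓  (d2,s4,a4)→rehearsed(a4,s4) ✗  (d3,s1,a2)→rehearsed(a2,s1) ✓  (d3,s1,a3)→rehearsed(a3,s1) ✗  (d3,s2,a3)→rehearsed(a3,s2) ✓  (d3,s3,a4)→rehearsed(a4,s3) ✗  (d3,s4,a2)→rehearsed(a2,s4) ✓
Counterexamples (restrictor triples failing the scope): 6.

6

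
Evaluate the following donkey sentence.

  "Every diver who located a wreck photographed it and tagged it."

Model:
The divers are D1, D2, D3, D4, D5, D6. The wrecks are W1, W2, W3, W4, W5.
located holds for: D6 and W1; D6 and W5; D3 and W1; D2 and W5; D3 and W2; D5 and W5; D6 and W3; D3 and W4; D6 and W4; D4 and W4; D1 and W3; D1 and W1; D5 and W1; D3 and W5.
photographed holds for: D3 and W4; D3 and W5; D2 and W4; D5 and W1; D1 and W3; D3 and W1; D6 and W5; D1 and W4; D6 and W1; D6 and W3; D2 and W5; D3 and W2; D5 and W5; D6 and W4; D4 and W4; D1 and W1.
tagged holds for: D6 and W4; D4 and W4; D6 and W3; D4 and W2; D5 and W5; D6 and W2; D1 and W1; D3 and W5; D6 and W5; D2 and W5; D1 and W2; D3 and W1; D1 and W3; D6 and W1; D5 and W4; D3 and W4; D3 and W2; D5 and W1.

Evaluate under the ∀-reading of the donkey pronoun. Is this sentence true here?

"it" takes "a wreck" as antecedent — a donkey pronoun bound across the clause boundary.
Strong reading: for every (d,w) with located(d,w), photographed(d,w) ∧ tagged(d,w).
Restrictor pairs: (D1,W1) ✓  (D1,W3) ✓  (D2,W5) ✓  (D3,W1) ✓  (D3,W2) ✓  (D3,W4) ✓  (D3,W5) ✓  (D4,W4) ✓  (D5,W1) ✓  (D5,W5) ✓  (D6,W1) ✓  (D6,W3) ✓  (D6,W4) ✓  (D6,W5) ✓
Every restrictor pair satisfies the scope.

True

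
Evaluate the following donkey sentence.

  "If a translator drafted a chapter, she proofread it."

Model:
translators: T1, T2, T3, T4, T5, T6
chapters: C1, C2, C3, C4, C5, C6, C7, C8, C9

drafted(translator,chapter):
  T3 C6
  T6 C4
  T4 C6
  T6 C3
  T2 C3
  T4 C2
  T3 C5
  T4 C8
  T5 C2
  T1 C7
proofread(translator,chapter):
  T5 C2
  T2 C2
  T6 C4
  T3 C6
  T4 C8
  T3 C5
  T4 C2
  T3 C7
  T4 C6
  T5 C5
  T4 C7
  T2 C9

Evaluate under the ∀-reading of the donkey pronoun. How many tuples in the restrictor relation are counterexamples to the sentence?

"it" takes "a chapter" as antecedent — a donkey pronoun bound across the clause boundary.
Strong reading: for every (t,c) with drafted(t,c), proofread(t,c).
Restrictor pairs: (T1,C7) ✗  (T2,C3) ✗  (T3,C5) ✓  (T3,C6) ✓  (T4,C2) ✓  (T4,C6) ✓  (T4,C8) ✓  (T5,C2) ✓  (T6,C3) ✗  (T6,C4) ✓
Counterexamples (restrictor pairs failing the scope): 3.

3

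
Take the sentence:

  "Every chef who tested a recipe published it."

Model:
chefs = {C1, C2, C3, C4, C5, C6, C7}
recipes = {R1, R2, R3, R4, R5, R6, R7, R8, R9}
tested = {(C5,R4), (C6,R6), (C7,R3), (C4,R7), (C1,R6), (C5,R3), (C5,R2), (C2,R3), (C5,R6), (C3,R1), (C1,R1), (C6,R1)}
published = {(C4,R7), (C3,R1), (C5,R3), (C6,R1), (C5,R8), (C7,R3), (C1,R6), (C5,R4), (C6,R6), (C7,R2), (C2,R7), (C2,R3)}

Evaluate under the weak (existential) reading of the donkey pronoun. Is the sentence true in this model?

"it" takes "a recipe" as antecedent — a donkey pronoun bound across the clause boundary.
Weak reading: every chef c with some tested-recipe has at least one tested-recipe r such that published(c,r).
Per chef: C1:✓  C2:✓  C3:✓  C4:✓  C5:✓  C6:✓  C7:✓
Every chef in the restrictor has a witness.

True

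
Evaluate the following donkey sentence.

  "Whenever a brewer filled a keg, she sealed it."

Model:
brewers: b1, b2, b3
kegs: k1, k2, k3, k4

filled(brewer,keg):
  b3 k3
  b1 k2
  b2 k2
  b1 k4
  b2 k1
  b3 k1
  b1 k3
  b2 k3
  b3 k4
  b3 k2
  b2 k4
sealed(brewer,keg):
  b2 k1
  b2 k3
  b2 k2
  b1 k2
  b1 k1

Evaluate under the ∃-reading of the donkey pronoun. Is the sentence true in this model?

False

"it" takes "a keg" as antecedent — a donkey pronoun bound across the clause boundary.
Weak reading: every brewer b with some filled-keg has at least one filled-keg k such that sealed(b,k).
Per brewer: b1:✓  b2:✓  b3:✗
b3 has no witness among its filled-kegs.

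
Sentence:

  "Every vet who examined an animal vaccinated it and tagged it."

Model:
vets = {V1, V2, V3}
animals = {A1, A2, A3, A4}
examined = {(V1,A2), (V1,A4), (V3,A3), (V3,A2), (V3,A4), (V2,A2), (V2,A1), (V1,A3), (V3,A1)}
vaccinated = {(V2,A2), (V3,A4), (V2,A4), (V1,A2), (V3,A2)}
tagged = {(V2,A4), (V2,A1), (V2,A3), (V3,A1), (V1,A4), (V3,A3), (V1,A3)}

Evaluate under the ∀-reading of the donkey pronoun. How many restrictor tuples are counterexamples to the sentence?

9

"it" takes "an animal" as antecedent — a donkey pronoun bound across the clause boundary.
Strong reading: for every (v,a) with examined(v,a), vaccinated(v,a) ∧ tagged(v,a).
Restrictor pairs: (V1,A2) ✗  (V1,A3) ✗  (V1,A4) ✗  (V2,A1) ✗  (V2,A2) ✗  (V3,A1) ✗  (V3,A2) ✗  (V3,A3) ✗  (V3,A4) ✗
Counterexamples (restrictor pairs failing the scope): 9.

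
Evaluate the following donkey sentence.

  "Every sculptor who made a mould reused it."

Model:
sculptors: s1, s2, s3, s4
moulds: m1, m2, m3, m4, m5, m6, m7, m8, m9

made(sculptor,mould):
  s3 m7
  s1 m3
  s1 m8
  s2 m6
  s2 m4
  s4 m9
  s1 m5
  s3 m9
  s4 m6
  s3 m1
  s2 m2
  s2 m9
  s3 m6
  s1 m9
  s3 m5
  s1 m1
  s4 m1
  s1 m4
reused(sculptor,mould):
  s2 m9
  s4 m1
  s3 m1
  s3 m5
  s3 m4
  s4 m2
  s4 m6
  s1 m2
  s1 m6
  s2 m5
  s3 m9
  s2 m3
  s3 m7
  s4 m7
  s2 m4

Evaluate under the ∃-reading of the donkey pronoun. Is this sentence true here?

"it" takes "a mould" as antecedent — a donkey pronoun bound across the clause boundary.
Weak reading: every sculptor s with some made-mould has at least one made-mould m such that reused(s,m).
Per sculptor: s1:✗  s2:✓  s3:✓  s4:✓
s1 has no witness among its made-moulds.

False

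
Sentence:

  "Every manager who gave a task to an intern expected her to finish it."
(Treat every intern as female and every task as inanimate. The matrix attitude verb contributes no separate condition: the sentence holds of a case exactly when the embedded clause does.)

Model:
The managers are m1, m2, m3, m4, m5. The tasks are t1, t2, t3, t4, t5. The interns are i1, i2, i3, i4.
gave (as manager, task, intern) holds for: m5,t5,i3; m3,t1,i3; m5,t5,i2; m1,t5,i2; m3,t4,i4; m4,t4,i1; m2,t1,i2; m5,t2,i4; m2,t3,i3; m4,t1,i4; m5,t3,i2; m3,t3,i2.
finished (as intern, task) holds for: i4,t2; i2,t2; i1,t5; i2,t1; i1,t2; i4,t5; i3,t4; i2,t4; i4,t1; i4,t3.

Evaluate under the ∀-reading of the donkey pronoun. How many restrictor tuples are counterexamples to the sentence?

9

"her" takes "an intern" as antecedent and "it" takes "a task"; both are donkey pronouns co-varying with the restrictor.
Strong reading: for every (m,t,i) with gave(m,t,i), finished(i,t).
Restrictor triples: (m1,t5,i2)→finished(i2,t5) ✗  (m2,t1,i2)→finished(i2,t1) ✓  (m2,t3,i3)→finished(i3,t3) ✗  (m3,t1,i3)→finished(i3,t1) ✗  (m3,t3,i2)→finished(i2,t3) ✗  (m3,t4,i4)→finished(i4,t4) ✗  (m4,t1,i4)→finished(i4,t1) ✓  (m4,t4,i1)→finished(i1,t4) ✗  (m5,t2,i4)→finished(i4,t2) ✓  (m5,t3,i2)→finished(i2,t3) ✗  (m5,t5,i2)→finished(i2,t5) ✗  (m5,t5,i3)→finished(i3,t5) ✗
Counterexamples (restrictor triples failing the scope): 9.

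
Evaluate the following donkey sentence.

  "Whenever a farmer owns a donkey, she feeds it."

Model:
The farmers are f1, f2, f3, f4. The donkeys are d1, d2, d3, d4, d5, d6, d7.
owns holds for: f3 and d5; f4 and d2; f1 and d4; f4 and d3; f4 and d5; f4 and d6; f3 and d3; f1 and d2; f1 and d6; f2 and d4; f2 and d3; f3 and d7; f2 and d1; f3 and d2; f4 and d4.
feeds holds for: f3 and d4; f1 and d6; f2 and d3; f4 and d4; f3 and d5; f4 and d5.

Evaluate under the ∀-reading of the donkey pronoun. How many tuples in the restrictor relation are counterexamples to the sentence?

"it" takes "a donkey" as antecedent — a donkey pronoun bound across the clause boundary.
Strong reading: for every (f,d) with owns(f,d), feeds(f,d).
Restrictor pairs: (f1,d2) ✗  (f1,d4) ✗  (f1,d6) ✓  (f2,d1) ✗  (f2,d3) ✓  (f2,d4) ✗  (f3,d2) ✗  (f3,d3) ✗  (f3,d5) ✓  (f3,d7) ✗  (f4,d2) ✗  (f4,d3) ✗  (f4,d4) ✓  (f4,d5) ✓  (f4,d6) ✗
Counterexamples (restrictor pairs failing the scope): 10.

10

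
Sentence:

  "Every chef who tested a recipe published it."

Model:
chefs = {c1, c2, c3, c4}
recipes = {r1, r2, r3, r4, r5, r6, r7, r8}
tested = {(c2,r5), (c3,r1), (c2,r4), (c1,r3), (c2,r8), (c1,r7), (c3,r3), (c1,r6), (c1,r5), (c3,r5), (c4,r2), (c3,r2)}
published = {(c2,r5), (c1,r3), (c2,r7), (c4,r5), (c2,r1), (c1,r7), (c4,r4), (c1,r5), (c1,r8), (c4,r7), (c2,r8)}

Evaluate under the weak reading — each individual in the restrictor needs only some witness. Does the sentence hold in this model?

False

"it" takes "a recipe" as antecedent — a donkey pronoun bound across the clause boundary.
Weak reading: every chef c with some tested-recipe has at least one tested-recipe r such that published(c,r).
Per chef: c1:✓  c2:✓  c3:✗  c4:✗
c3 has no witness among its tested-recipes.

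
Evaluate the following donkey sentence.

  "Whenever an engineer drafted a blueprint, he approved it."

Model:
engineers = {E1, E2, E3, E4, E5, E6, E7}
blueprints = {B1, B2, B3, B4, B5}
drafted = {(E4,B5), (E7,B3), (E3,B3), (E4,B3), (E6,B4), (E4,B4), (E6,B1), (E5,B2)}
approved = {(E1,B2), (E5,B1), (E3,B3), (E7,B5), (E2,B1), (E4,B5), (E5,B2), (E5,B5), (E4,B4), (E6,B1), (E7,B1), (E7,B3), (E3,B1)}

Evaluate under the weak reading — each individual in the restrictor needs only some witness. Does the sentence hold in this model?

True

"it" takes "a blueprint" as antecedent — a donkey pronoun bound across the clause boundary.
Weak reading: every engineer e with some drafted-blueprint has at least one drafted-blueprint b such that approved(e,b).
Per engineer: E3:✓  E4:✓  E5:✓  E6:✓  E7:✓
Every engineer in the restrictor has a witness.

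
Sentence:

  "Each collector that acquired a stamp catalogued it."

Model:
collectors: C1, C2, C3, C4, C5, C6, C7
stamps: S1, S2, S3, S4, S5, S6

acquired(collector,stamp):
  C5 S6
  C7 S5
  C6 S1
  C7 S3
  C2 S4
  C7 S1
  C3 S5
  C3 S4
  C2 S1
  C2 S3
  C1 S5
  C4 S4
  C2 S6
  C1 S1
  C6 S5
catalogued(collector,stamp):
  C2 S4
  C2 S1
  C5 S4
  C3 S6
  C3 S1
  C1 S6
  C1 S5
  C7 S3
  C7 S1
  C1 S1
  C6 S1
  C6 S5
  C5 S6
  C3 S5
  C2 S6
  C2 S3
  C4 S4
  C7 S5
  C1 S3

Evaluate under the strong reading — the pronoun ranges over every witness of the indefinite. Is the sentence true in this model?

"it" takes "a stamp" as antecedent — a donkey pronoun bound across the clause boundary.
Strong reading: for every (c,s) with acquired(c,s), catalogued(c,s).
Restrictor pairs: (C1,S1) ✓  (C1,S5) ✓  (C2,S1) ✓  (C2,S3) ✓  (C2,S4) ✓  (C2,S6) ✓  (C3,S4) ✗  (C3,S5) ✓  (C4,S4) ✓  (C5,S6) ✓  (C6,S1) ✓  (C6,S5) ✓  (C7,S1) ✓  (C7,S3) ✓  (C7,S5) ✓
Counterexample: (C3,S4) is in acquired but fails the scope.

False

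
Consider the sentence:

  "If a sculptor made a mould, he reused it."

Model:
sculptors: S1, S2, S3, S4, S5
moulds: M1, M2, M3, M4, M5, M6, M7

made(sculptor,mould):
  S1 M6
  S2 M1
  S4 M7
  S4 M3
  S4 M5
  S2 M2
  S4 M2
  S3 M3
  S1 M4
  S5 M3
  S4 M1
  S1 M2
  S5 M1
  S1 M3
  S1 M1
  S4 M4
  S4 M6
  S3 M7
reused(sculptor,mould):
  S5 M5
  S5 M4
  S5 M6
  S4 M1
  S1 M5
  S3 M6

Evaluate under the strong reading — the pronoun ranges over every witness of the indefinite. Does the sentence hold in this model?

"it" takes "a mould" as antecedent — a donkey pronoun bound across the clause boundary.
Strong reading: for every (s,m) with made(s,m), reused(s,m).
Restrictor pairs: (S1,M1) ✗  (S1,M2) ✗  (S1,M3) ✗  (S1,M4) ✗  (S1,M6) ✗  (S2,M1) ✗  (S2,M2) ✗  (S3,M3) ✗  (S3,M7) ✗  (S4,M1) ✓  (S4,M2) ✗  (S4,M3) ✗  (S4,M4) ✗  (S4,M5) ✗  (S4,M6) ✗  (S4,M7) ✗  (S5,M1) ✗  (S5,M3) ✗
Counterexample: (S1,M1) is in made but fails the scope.

False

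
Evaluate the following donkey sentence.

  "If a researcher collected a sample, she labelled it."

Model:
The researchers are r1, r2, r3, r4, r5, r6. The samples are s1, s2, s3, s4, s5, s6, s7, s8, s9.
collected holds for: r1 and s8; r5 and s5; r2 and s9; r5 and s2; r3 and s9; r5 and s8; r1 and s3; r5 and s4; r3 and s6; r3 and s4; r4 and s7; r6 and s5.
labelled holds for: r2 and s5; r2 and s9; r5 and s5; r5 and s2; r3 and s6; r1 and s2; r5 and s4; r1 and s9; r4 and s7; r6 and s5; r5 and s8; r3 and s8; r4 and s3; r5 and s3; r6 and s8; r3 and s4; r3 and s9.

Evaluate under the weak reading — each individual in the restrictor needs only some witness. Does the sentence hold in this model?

"it" takes "a sample" as antecedent — a donkey pronoun bound across the clause boundary.
Weak reading: every researcher r with some collected-sample has at least one collected-sample s such that labelled(r,s).
Per researcher: r1:✗  r2:✓  r3:✓  r4:✓  r5:✓  r6:✓
r1 has no witness among its collected-samples.

False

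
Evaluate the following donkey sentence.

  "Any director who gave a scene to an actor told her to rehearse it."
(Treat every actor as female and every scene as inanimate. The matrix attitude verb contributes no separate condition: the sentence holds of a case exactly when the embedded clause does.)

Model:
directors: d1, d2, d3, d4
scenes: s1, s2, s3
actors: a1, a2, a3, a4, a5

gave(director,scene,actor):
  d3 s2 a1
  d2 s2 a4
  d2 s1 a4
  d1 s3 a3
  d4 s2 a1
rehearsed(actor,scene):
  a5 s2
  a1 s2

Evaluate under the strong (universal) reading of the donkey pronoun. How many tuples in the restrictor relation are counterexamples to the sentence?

"her" takes "an actor" as antecedent and "it" takes "a scene"; both are donkey pronouns co-varying with the restrictor.
Strong reading: for every (d,s,a) with gave(d,s,a), rehearsed(a,s).
Restrictor triples: (d1,s3,a3)→rehearsed(a3,s3) ✗  (d2,s1,a4)→rehearsed(a4,s1) ✗  (d2,s2,a4)→rehearsed(a4,s2) ✗  (d3,s2,a1)→rehearsed(a1,s2) ✓  (d4,s2,a1)→rehearsed(a1,s2) ✓
Counterexamples (restrictor triples failing the scope): 3.

3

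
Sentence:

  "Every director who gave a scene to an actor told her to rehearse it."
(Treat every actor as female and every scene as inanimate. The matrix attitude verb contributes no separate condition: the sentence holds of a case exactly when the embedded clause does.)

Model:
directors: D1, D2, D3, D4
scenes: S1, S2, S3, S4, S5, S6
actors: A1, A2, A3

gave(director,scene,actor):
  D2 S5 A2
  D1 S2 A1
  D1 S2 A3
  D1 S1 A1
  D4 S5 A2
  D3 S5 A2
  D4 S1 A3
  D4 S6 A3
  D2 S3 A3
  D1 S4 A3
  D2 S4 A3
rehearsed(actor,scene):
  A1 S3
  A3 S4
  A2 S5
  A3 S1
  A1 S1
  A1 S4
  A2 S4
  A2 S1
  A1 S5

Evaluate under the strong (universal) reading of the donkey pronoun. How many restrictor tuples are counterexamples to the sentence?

"her" takes "an actor" as antecedent and "it" takes "a scene"; both are donkey pronouns co-varying with the restrictor.
Strong reading: for every (d,s,a) with gave(d,s,a), rehearsed(a,s).
Restrictor triples: (D1,S1,A1)→rehearsed(A1,S1) ✓  (D1,S2,A1)→rehearsed(A1,S2) ✗  (D1,S2,A3)→rehearsed(A3,S2) ✗  (D1,S4,A3)→rehearsed(A3,S4) ✓  (D2,S3,A3)→rehearsed(A3,S3) ✗  (D2,S4,A3)→rehearsed(A3,S4) ✓  (D2,S5,A2)→rehearsed(A2,S5) ✓  (D3,S5,A2)→rehearsed(A2,S5) ✓  (D4,S1,A3)→rehearsed(A3,S1) ✓  (D4,S5,A2)→rehearsed(A2,S5) ✓  (D4,S6,A3)→rehearsed(A3,S6) ✗
Counterexamples (restrictor triples failing the scope): 4.

4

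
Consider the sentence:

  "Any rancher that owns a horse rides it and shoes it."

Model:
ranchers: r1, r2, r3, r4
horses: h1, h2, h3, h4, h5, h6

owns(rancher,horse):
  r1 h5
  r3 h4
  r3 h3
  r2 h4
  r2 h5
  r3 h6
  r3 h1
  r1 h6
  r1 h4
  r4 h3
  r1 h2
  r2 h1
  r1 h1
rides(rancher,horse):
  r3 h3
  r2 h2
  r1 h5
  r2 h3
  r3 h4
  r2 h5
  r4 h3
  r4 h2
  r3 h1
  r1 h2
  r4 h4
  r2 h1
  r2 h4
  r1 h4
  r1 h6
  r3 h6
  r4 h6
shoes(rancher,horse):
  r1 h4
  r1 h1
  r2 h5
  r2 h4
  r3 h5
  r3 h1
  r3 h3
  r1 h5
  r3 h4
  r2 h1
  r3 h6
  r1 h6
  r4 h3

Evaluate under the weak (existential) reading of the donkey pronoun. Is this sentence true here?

True

"it" takes "a horse" as antecedent — a donkey pronoun bound across the clause boundary.
Weak reading: every rancher r with some owns-horse has at least one owns-horse h such that rides(r,h) ∧ shoes(r,h).
Per rancher: r1:✓  r2:✓  r3:✓  r4:✓
Every rancher in the restrictor has a witness.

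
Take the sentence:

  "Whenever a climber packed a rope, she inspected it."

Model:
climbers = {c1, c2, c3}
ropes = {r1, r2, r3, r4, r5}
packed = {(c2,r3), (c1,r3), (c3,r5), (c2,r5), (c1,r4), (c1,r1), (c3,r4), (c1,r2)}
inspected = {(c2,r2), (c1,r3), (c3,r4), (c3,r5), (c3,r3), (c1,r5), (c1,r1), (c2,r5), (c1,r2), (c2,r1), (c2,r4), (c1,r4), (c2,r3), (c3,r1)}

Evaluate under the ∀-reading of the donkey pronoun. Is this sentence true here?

True

"it" takes "a rope" as antecedent — a donkey pronoun bound across the clause boundary.
Strong reading: for every (c,r) with packed(c,r), inspected(c,r).
Restrictor pairs: (c1,r1) ✓  (c1,r2) ✓  (c1,r3) ✓  (c1,r4) ✓  (c2,r3) ✓  (c2,r5) ✓  (c3,r4) ✓  (c3,r5) ✓
Every restrictor pair satisfies the scope.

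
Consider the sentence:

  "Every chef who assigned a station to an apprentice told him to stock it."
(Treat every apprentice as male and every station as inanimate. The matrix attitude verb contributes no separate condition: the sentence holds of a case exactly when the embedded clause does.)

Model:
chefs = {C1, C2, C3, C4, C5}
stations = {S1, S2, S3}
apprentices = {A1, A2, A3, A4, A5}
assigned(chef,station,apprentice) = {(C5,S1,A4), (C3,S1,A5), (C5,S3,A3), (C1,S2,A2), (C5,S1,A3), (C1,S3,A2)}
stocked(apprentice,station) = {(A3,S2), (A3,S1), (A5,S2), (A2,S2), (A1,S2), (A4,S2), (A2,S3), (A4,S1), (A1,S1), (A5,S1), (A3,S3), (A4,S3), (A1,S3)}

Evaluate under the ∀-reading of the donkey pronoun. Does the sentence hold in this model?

"him" takes "an apprentice" as antecedent and "it" takes "a station"; both are donkey pronouns co-varying with the restrictor.
Strong reading: for every (c,s,a) with assigned(c,s,a), stocked(a,s).
Restrictor triples: (C1,S2,A2)→stocked(A2,S2) ✓  (C1,S3,A2)→stocked(A2,S3) ✓  (C3,S1,A5)→stocked(A5,S1) ✓  (C5,S1,A3)→stocked(A3,S1) ✓  (C5,S1,A4)→stocked(A4,S1) ✓  (C5,S3,A3)→stocked(A3,S3) ✓
Every restrictor triple satisfies the scope.

True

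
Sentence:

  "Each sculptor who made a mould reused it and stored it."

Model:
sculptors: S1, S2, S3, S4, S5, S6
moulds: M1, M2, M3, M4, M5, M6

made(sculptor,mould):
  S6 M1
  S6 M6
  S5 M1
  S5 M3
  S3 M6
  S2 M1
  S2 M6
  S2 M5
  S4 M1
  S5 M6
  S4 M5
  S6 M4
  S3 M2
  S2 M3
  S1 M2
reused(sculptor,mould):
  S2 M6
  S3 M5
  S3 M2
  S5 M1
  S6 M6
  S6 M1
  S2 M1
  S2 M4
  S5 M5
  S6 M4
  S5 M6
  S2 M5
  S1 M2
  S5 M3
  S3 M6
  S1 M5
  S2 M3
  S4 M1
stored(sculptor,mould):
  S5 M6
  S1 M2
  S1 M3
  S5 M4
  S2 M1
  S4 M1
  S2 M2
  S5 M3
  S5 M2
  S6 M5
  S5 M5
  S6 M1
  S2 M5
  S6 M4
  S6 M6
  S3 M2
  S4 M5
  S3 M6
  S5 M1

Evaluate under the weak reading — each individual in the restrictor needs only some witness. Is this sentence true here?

"it" takes "a mould" as antecedent — a donkey pronoun bound across the clause boundary.
Weak reading: every sculptor s with some made-mould has at least one made-mould m such that reused(s,m) ∧ stored(s,m).
Per sculptor: S1:✓  S2:✓  S3:✓  S4:✓  S5:✓  S6:✓
Every sculptor in the restrictor has a witness.

True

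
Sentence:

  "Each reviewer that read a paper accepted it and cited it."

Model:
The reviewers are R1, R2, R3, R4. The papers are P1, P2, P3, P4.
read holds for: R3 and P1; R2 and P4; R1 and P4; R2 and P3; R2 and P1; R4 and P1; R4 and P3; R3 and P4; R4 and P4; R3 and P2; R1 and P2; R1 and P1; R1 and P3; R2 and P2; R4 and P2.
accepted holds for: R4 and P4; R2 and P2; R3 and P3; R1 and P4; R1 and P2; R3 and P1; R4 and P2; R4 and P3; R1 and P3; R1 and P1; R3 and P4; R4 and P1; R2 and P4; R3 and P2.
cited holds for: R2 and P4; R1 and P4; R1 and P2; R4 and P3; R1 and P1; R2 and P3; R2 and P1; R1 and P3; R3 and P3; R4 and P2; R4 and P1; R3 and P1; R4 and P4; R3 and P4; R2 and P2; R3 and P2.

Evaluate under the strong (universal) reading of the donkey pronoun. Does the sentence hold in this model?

False

"it" takes "a paper" as antecedent — a donkey pronoun bound across the clause boundary.
Strong reading: for every (r,p) with read(r,p), accepted(r,p) ∧ cited(r,p).
Restrictor pairs: (R1,P1) ✓  (R1,P2) ✓  (R1,P3) ✓  (R1,P4) ✓  (R2,P1) ✗  (R2,P2) ✓  (R2,P3) ✗  (R2,P4) ✓  (R3,P1) ✓  (R3,P2) ✓  (R3,P4) ✓  (R4,P1) ✓  (R4,P2) ✓  (R4,P3) ✓  (R4,P4) ✓
Counterexample: (R2,P1) is in read but fails the scope.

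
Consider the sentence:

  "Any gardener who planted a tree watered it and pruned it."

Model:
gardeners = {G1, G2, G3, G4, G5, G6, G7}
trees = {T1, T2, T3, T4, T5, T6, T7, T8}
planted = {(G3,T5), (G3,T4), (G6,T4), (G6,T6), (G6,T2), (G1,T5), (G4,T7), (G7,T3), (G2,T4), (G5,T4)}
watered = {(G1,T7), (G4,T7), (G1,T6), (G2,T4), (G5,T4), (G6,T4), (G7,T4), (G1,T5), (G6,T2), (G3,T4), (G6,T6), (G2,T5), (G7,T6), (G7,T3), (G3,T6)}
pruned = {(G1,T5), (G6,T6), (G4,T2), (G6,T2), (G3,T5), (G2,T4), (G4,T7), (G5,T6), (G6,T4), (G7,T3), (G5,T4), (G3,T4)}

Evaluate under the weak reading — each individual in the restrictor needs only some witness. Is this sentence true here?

True

"it" takes "a tree" as antecedent — a donkey pronoun bound across the clause boundary.
Weak reading: every gardener g with some planted-tree has at least one planted-tree t such that watered(g,t) ∧ pruned(g,t).
Per gardener: G1:✓  G2:✓  G3:✓  G4:✓  G5:✓  G6:✓  G7:✓
Every gardener in the restrictor has a witness.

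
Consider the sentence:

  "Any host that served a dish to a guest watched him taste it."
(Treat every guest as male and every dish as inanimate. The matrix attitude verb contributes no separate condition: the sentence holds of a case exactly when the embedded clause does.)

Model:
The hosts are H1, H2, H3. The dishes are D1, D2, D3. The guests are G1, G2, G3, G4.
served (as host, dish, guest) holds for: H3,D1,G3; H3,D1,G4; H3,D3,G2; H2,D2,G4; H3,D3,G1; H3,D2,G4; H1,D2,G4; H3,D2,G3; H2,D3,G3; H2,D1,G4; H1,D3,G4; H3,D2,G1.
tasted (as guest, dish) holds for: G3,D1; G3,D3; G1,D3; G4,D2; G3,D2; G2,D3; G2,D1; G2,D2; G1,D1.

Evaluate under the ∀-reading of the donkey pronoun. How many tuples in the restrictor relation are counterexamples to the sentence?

"him" takes "a guest" as antecedent and "it" takes "a dish"; both are donkey pronouns co-varying with the restrictor.
Strong reading: for every (h,d,g) with served(h,d,g), tasted(g,d).
Restrictor triples: (H1,D2,G4)→tasted(G4,D2) ✓  (H1,D3,G4)→tasted(G4,D3) ✗  (H2,D1,G4)→tasted(G4,D1) ✗  (H2,D2,G4)→tasted(G4,D2) ✓  (H2,D3,G3)→tasted(G3,D3) ✓  (H3,D1,G3)→tasted(G3,D1) ✓  (H3,D1,G4)→tasted(G4,D1) ✗  (H3,D2,G1)→tasted(G1,D2) ✗  (H3,D2,G3)→tasted(G3,D2) ✓  (H3,D2,G4)→tasted(G4,D2) ✓  (H3,D3,G1)→tasted(G1,D3) ✓  (H3,D3,G2)→tasted(G2,D3) ✓
Counterexamples (restrictor triples failing the scope): 4.

4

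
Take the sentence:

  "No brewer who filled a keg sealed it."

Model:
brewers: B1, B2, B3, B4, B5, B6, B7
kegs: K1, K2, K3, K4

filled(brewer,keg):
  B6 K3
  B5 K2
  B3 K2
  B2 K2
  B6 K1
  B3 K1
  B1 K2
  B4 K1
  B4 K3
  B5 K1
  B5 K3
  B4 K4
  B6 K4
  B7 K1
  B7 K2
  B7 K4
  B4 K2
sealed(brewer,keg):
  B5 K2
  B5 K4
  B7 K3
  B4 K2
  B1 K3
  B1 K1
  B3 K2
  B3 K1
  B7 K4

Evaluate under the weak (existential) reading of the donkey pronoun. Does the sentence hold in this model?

"it" takes "a keg" as antecedent — a donkey pronoun bound across the clause boundary.
Truth condition: for no (b,k) with filled(b,k) does sealed(b,k) hold.
Restrictor pairs — does the scope hold? (B1,K2):fails  (B2,K2):fails  (B3,K1):holds  (B3,K2):holds  (B4,K1):fails  (B4,K2):holds  (B4,K3):fails  (B4,K4):fails  (B5,K1):fails  (B5,K2):holds  (B5,K3):fails  (B6,K1):fails  (B6,K3):fails  (B6,K4):fails  (B7,K1):fails  (B7,K2):fails  (B7,K4):holds
Scope holds for 5 pair(s), so the sentence is false.

False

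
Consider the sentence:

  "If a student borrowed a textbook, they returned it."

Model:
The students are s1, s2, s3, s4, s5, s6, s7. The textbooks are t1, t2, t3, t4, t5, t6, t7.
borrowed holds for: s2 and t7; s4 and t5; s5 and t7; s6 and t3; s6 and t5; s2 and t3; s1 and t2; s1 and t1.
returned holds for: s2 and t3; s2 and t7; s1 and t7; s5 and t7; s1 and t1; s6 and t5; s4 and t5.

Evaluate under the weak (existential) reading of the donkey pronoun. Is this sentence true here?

True

"it" takes "a textbook" as antecedent — a donkey pronoun bound across the clause boundary.
Weak reading: every student s with some borrowed-textbook has at least one borrowed-textbook t such that returned(s,t).
Per student: s1:✓  s2:✓  s4:✓  s5:✓  s6:✓
Every student in the restrictor has a witness.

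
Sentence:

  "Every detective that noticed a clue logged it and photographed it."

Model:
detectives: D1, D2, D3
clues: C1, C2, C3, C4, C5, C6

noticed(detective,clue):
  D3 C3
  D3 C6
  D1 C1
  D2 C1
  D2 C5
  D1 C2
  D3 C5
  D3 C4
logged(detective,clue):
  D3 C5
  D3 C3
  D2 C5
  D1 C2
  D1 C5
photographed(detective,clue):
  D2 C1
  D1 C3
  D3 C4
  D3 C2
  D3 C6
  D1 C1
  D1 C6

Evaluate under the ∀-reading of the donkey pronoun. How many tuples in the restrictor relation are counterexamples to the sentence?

"it" takes "a clue" as antecedent — a donkey pronoun bound across the clause boundary.
Strong reading: for every (d,c) with noticed(d,c), logged(d,c) ∧ photographed(d,c).
Restrictor pairs: (D1,C1) ✗  (D1,C2) ✗  (D2,C1) ✗  (D2,C5) ✗  (D3,C3) ✗  (D3,C4) ✗  (D3,C5) ✗  (D3,C6) ✗
Counterexamples (restrictor pairs failing the scope): 8.

8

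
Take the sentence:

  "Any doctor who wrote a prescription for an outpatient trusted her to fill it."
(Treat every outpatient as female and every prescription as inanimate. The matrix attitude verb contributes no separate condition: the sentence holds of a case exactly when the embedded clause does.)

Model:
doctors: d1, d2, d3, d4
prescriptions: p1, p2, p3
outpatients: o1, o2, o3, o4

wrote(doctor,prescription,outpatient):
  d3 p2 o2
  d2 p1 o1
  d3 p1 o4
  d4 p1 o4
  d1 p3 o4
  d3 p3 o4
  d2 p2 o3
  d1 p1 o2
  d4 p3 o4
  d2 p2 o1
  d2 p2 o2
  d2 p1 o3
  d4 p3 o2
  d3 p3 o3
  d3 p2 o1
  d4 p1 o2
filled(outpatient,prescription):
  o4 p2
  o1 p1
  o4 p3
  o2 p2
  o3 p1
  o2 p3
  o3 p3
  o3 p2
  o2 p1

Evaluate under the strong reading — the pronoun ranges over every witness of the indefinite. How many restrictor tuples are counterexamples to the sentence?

4

"her" takes "an outpatient" as antecedent and "it" takes "a prescription"; both are donkey pronouns co-varying with the restrictor.
Strong reading: for every (d,p,o) with wrote(d,p,o), filled(o,p).
Restrictor triples: (d1,p1,o2)→filled(o2,p1) ✓  (d1,p3,o4)→filled(o4,p3) ✓  (d2,p1,o1)→filled(o1,p1) ✓  (d2,p1,o3)→filled(o3,p1) ✓  (d2,p2,o1)→filled(o1,p2) ✗  (d2,p2,o2)→filled(o2,p2) ✓  (d2,p2,o3)→filled(o3,p2) ✓  (d3,p1,o4)→filled(o4,p1) ✗  (d3,p2,o1)→filled(o1,p2) ✗  (d3,p2,o2)→filled(o2,p2) ✓  (d3,p3,o3)→filled(o3,p3) ✓  (d3,p3,o4)→filled(o4,p3) ✓  (d4,p1,o2)→filled(o2,p1) ✓  (d4,p1,o4)→filled(o4,p1) ✗  (d4,p3,o2)→filled(o2,p3) ✓  (d4,p3,o4)→filled(o4,p3) ✓
Counterexamples (restrictor triples failing the scope): 4.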